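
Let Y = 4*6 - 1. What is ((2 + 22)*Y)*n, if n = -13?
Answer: -7176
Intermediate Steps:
Y = 23 (Y = 24 - 1 = 23)
((2 + 22)*Y)*n = ((2 + 22)*23)*(-13) = (24*23)*(-13) = 552*(-13) = -7176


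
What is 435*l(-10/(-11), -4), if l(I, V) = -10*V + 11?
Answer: 22185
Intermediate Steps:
l(I, V) = 11 - 10*V
435*l(-10/(-11), -4) = 435*(11 - 10*(-4)) = 435*(11 + 40) = 435*51 = 22185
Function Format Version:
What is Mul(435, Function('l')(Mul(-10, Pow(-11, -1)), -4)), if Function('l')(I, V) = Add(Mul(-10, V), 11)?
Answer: 22185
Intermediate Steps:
Function('l')(I, V) = Add(11, Mul(-10, V))
Mul(435, Function('l')(Mul(-10, Pow(-11, -1)), -4)) = Mul(435, Add(11, Mul(-10, -4))) = Mul(435, Add(11, 40)) = Mul(435, 51) = 22185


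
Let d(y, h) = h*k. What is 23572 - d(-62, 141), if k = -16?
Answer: 25828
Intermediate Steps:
d(y, h) = -16*h (d(y, h) = h*(-16) = -16*h)
23572 - d(-62, 141) = 23572 - (-16)*141 = 23572 - 1*(-2256) = 23572 + 2256 = 25828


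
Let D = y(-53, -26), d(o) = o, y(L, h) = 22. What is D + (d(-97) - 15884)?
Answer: -15959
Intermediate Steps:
D = 22
D + (d(-97) - 15884) = 22 + (-97 - 15884) = 22 - 15981 = -15959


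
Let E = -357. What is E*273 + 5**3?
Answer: -97336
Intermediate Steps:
E*273 + 5**3 = -357*273 + 5**3 = -97461 + 125 = -97336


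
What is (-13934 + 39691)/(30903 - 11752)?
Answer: 25757/19151 ≈ 1.3449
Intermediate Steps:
(-13934 + 39691)/(30903 - 11752) = 25757/19151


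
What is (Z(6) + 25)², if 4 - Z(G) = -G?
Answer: 1225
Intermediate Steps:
Z(G) = 4 + G (Z(G) = 4 - (-1)*G = 4 + G)
(Z(6) + 25)² = ((4 + 6) + 25)² = (10 + 25)² = 35² = 1225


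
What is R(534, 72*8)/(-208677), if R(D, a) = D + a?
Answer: -370/69559 ≈ -0.0053192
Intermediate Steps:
R(534, 72*8)/(-208677) = (534 + 72*8)/(-208677) = (534 + 576)*(-1/208677) = 1110*(-1/208677) = -370/69559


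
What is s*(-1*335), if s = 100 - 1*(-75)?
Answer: -58625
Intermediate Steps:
s = 175 (s = 100 + 75 = 175)
s*(-1*335) = 175*(-1*335) = 175*(-335) = -58625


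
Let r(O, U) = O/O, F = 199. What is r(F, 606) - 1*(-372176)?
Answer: 372177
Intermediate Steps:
r(O, U) = 1
r(F, 606) - 1*(-372176) = 1 - 1*(-372176) = 1 + 372176 = 372177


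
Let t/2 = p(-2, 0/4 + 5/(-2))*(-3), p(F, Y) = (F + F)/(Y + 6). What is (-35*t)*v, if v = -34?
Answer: 8160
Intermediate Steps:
p(F, Y) = 2*F/(6 + Y) (p(F, Y) = (2*F)/(6 + Y) = 2*F/(6 + Y))
t = 48/7 (t = 2*((2*(-2)/(6 + (0/4 + 5/(-2))))*(-3)) = 2*((2*(-2)/(6 + (0*(¼) + 5*(-½))))*(-3)) = 2*((2*(-2)/(6 + (0 - 5/2)))*(-3)) = 2*((2*(-2)/(6 - 5/2))*(-3)) = 2*((2*(-2)/(7/2))*(-3)) = 2*((2*(-2)*(2/7))*(-3)) = 2*(-8/7*(-3)) = 2*(24/7) = 48/7 ≈ 6.8571)
(-35*t)*v = -35*48/7*(-34) = -240*(-34) = 8160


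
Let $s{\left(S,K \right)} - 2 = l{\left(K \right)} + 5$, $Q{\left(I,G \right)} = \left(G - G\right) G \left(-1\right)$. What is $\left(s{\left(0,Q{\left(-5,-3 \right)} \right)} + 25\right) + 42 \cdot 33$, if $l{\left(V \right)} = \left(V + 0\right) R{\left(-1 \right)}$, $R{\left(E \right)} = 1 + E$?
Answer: $1418$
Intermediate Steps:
$l{\left(V \right)} = 0$ ($l{\left(V \right)} = \left(V + 0\right) \left(1 - 1\right) = V 0 = 0$)
$Q{\left(I,G \right)} = 0$ ($Q{\left(I,G \right)} = 0 G \left(-1\right) = 0 \left(-1\right) = 0$)
$s{\left(S,K \right)} = 7$ ($s{\left(S,K \right)} = 2 + \left(0 + 5\right) = 2 + 5 = 7$)
$\left(s{\left(0,Q{\left(-5,-3 \right)} \right)} + 25\right) + 42 \cdot 33 = \left(7 + 25\right) + 42 \cdot 33 = 32 + 1386 = 1418$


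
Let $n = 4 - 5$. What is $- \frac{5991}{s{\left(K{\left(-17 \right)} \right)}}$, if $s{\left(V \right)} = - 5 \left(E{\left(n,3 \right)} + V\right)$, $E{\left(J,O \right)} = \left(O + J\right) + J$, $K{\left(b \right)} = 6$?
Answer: $\frac{5991}{35} \approx 171.17$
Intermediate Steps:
$n = -1$
$E{\left(J,O \right)} = O + 2 J$ ($E{\left(J,O \right)} = \left(J + O\right) + J = O + 2 J$)
$s{\left(V \right)} = -5 - 5 V$ ($s{\left(V \right)} = - 5 \left(\left(3 + 2 \left(-1\right)\right) + V\right) = - 5 \left(\left(3 - 2\right) + V\right) = - 5 \left(1 + V\right) = -5 - 5 V$)
$- \frac{5991}{s{\left(K{\left(-17 \right)} \right)}} = - \frac{5991}{-5 - 30} = - \frac{5991}{-35} = \left(-5991\right) \left(- \frac{1}{35}\right) = \frac{5991}{35}$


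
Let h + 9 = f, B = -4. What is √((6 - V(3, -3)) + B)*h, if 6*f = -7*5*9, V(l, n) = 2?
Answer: 0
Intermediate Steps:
f = -105/2 (f = (-7*5*9)/6 = (-35*9)/6 = (⅙)*(-315) = -105/2 ≈ -52.500)
h = -123/2 (h = -9 - 105/2 = -123/2 ≈ -61.500)
√((6 - V(3, -3)) + B)*h = √((6 - 1*2) - 4)*(-123/2) = √((6 - 2) - 4)*(-123/2) = √(4 - 4)*(-123/2) = √0*(-123/2) = 0*(-123/2) = 0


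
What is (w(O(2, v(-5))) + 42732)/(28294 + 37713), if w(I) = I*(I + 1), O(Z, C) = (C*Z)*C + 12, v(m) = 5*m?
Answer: 1636638/66007 ≈ 24.795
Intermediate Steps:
O(Z, C) = 12 + Z*C**2 (O(Z, C) = Z*C**2 + 12 = 12 + Z*C**2)
w(I) = I*(1 + I)
(w(O(2, v(-5))) + 42732)/(28294 + 37713) = ((12 + 2*(5*(-5))**2)*(1 + (12 + 2*(5*(-5))**2)) + 42732)/(28294 + 37713) = ((12 + 2*(-25)**2)*(1 + (12 + 2*(-25)**2)) + 42732)/66007 = ((12 + 2*625)*(1 + (12 + 2*625)) + 42732)*(1/66007) = ((12 + 1250)*(1 + (12 + 1250)) + 42732)*(1/66007) = (1262*(1 + 1262) + 42732)*(1/66007) = (1262*1263 + 42732)*(1/66007) = (1593906 + 42732)*(1/66007) = 1636638*(1/66007) = 1636638/66007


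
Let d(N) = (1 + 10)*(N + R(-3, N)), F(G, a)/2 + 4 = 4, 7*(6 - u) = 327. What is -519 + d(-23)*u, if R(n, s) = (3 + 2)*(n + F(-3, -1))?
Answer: 115497/7 ≈ 16500.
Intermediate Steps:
u = -285/7 (u = 6 - ⅐*327 = 6 - 327/7 = -285/7 ≈ -40.714)
F(G, a) = 0 (F(G, a) = -8 + 2*4 = -8 + 8 = 0)
R(n, s) = 5*n (R(n, s) = (3 + 2)*(n + 0) = 5*n)
d(N) = -165 + 11*N (d(N) = (1 + 10)*(N + 5*(-3)) = 11*(N - 15) = 11*(-15 + N) = -165 + 11*N)
-519 + d(-23)*u = -519 + (-165 + 11*(-23))*(-285/7) = -519 + (-165 - 253)*(-285/7) = -519 - 418*(-285/7) = -519 + 119130/7 = 115497/7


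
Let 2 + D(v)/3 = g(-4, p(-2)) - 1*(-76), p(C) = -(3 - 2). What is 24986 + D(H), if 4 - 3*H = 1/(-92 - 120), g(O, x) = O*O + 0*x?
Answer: 25256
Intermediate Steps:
p(C) = -1 (p(C) = -1*1 = -1)
g(O, x) = O² (g(O, x) = O² + 0 = O²)
H = 283/212 (H = 4/3 - 1/(3*(-92 - 120)) = 4/3 - ⅓/(-212) = 4/3 - ⅓*(-1/212) = 4/3 + 1/636 = 283/212 ≈ 1.3349)
D(v) = 270 (D(v) = -6 + 3*((-4)² - 1*(-76)) = -6 + 3*(16 + 76) = -6 + 3*92 = -6 + 276 = 270)
24986 + D(H) = 24986 + 270 = 25256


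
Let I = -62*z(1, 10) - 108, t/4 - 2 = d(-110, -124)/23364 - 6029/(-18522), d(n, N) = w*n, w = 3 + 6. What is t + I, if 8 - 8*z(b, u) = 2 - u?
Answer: -121774564/546399 ≈ -222.87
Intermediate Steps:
w = 9
d(n, N) = 9*n
z(b, u) = ¾ + u/8 (z(b, u) = 1 - (2 - u)/8 = 1 + (-¼ + u/8) = ¾ + u/8)
t = 4990004/546399 (t = 8 + 4*((9*(-110))/23364 - 6029/(-18522)) = 8 + 4*(-990*1/23364 - 6029*(-1/18522)) = 8 + 4*(-5/118 + 6029/18522) = 8 + 4*(154703/546399) = 8 + 618812/546399 = 4990004/546399 ≈ 9.1325)
I = -232 (I = -62*(¾ + (⅛)*10) - 108 = -62*(¾ + 5/4) - 108 = -62*2 - 108 = -124 - 108 = -232)
t + I = 4990004/546399 - 232 = -121774564/546399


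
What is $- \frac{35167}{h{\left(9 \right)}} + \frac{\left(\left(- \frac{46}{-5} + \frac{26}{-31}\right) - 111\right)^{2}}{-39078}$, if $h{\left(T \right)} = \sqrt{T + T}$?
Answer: $- \frac{28121809}{104316550} - \frac{35167 \sqrt{2}}{6} \approx -8289.2$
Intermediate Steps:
$h{\left(T \right)} = \sqrt{2} \sqrt{T}$ ($h{\left(T \right)} = \sqrt{2 T} = \sqrt{2} \sqrt{T}$)
$- \frac{35167}{h{\left(9 \right)}} + \frac{\left(\left(- \frac{46}{-5} + \frac{26}{-31}\right) - 111\right)^{2}}{-39078} = - \frac{35167}{\sqrt{2} \sqrt{9}} + \frac{\left(\left(- \frac{46}{-5} + \frac{26}{-31}\right) - 111\right)^{2}}{-39078} = - \frac{35167}{\sqrt{2} \cdot 3} + \left(\left(\left(-46\right) \left(- \frac{1}{5}\right) + 26 \left(- \frac{1}{31}\right)\right) - 111\right)^{2} \left(- \frac{1}{39078}\right) = - \frac{35167}{3 \sqrt{2}} + \left(\left(\frac{46}{5} - \frac{26}{31}\right) - 111\right)^{2} \left(- \frac{1}{39078}\right) = - 35167 \frac{\sqrt{2}}{6} + \left(\frac{1296}{155} - 111\right)^{2} \left(- \frac{1}{39078}\right) = - \frac{35167 \sqrt{2}}{6} + \left(- \frac{15909}{155}\right)^{2} \left(- \frac{1}{39078}\right) = - \frac{35167 \sqrt{2}}{6} + \frac{253096281}{24025} \left(- \frac{1}{39078}\right) = - \frac{35167 \sqrt{2}}{6} - \frac{28121809}{104316550} = - \frac{28121809}{104316550} - \frac{35167 \sqrt{2}}{6}$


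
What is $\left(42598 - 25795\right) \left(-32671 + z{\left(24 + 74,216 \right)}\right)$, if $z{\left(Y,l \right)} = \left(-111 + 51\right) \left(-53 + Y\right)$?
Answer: $-594338913$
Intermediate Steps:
$z{\left(Y,l \right)} = 3180 - 60 Y$ ($z{\left(Y,l \right)} = - 60 \left(-53 + Y\right) = 3180 - 60 Y$)
$\left(42598 - 25795\right) \left(-32671 + z{\left(24 + 74,216 \right)}\right) = \left(42598 - 25795\right) \left(-32671 + \left(3180 - 60 \left(24 + 74\right)\right)\right) = 16803 \left(-32671 + \left(3180 - 5880\right)\right) = 16803 \left(-32671 - 2700\right) = 16803 \left(-35371\right) = -594338913$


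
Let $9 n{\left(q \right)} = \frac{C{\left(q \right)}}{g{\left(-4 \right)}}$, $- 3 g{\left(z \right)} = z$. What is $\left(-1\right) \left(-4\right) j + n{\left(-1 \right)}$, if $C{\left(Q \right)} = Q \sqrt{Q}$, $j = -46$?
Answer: $-184 - \frac{i}{12} \approx -184.0 - 0.083333 i$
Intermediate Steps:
$g{\left(z \right)} = - \frac{z}{3}$
$C{\left(Q \right)} = Q^{\frac{3}{2}}$
$n{\left(q \right)} = \frac{q^{\frac{3}{2}}}{12}$ ($n{\left(q \right)} = \frac{q^{\frac{3}{2}} \frac{1}{\left(- \frac{1}{3}\right) \left(-4\right)}}{9} = \frac{q^{\frac{3}{2}} \frac{1}{\frac{4}{3}}}{9} = \frac{q^{\frac{3}{2}} \cdot \frac{3}{4}}{9} = \frac{\frac{3}{4} q^{\frac{3}{2}}}{9} = \frac{q^{\frac{3}{2}}}{12}$)
$\left(-1\right) \left(-4\right) j + n{\left(-1 \right)} = \left(-1\right) \left(-4\right) \left(-46\right) + \frac{\left(-1\right)^{\frac{3}{2}}}{12} = 4 \left(-46\right) + \frac{\left(-1\right) i}{12} = -184 - \frac{i}{12}$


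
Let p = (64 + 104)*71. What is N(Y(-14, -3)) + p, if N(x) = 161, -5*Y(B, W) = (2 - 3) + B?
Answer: 12089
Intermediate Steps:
Y(B, W) = ⅕ - B/5 (Y(B, W) = -((2 - 3) + B)/5 = -(-1 + B)/5 = ⅕ - B/5)
p = 11928 (p = 168*71 = 11928)
N(Y(-14, -3)) + p = 161 + 11928 = 12089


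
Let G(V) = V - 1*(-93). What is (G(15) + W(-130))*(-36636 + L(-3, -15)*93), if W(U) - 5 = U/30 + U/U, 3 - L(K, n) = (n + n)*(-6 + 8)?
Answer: -3375211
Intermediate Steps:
L(K, n) = 3 - 4*n (L(K, n) = 3 - (n + n)*(-6 + 8) = 3 - 2*n*2 = 3 - 4*n)
G(V) = 93 + V (G(V) = V + 93 = 93 + V)
W(U) = 6 + U/30 (W(U) = 5 + (U/30 + U/U) = 5 + (U*(1/30) + 1) = 5 + (U/30 + 1) = 5 + (1 + U/30) = 6 + U/30)
(G(15) + W(-130))*(-36636 + L(-3, -15)*93) = ((93 + 15) + (6 + (1/30)*(-130)))*(-36636 + (3 - 4*(-15))*93) = (108 + (6 - 13/3))*(-36636 + (3 + 60)*93) = (108 + 5/3)*(-36636 + 63*93) = 329*(-36636 + 5859)/3 = (329/3)*(-30777) = -3375211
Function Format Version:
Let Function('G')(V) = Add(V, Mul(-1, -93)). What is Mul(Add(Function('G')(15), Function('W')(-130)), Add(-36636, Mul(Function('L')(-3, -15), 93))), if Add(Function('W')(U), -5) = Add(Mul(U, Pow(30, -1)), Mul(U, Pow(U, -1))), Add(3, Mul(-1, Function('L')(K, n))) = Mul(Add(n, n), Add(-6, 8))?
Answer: -3375211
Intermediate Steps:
Function('L')(K, n) = Add(3, Mul(-4, n)) (Function('L')(K, n) = Add(3, Mul(-1, Mul(Add(n, n), Add(-6, 8)))) = Add(3, Mul(-1, Mul(Mul(2, n), 2))) = Add(3, Mul(-1, Mul(4, n))) = Add(3, Mul(-4, n)))
Function('G')(V) = Add(93, V) (Function('G')(V) = Add(V, 93) = Add(93, V))
Function('W')(U) = Add(6, Mul(Rational(1, 30), U)) (Function('W')(U) = Add(5, Add(Mul(U, Pow(30, -1)), Mul(U, Pow(U, -1)))) = Add(5, Add(Mul(U, Rational(1, 30)), 1)) = Add(5, Add(Mul(Rational(1, 30), U), 1)) = Add(5, Add(1, Mul(Rational(1, 30), U))) = Add(6, Mul(Rational(1, 30), U)))
Mul(Add(Function('G')(15), Function('W')(-130)), Add(-36636, Mul(Function('L')(-3, -15), 93))) = Mul(Add(Add(93, 15), Add(6, Mul(Rational(1, 30), -130))), Add(-36636, Mul(Add(3, Mul(-4, -15)), 93))) = Mul(Add(108, Add(6, Rational(-13, 3))), Add(-36636, Mul(Add(3, 60), 93))) = Mul(Add(108, Rational(5, 3)), Add(-36636, Mul(63, 93))) = Mul(Rational(329, 3), Add(-36636, 5859)) = Mul(Rational(329, 3), -30777) = -3375211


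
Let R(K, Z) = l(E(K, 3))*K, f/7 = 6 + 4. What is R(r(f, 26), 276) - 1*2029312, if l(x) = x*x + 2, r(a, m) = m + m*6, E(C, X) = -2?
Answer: -2028220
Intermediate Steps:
f = 70 (f = 7*(6 + 4) = 7*10 = 70)
r(a, m) = 7*m (r(a, m) = m + 6*m = 7*m)
l(x) = 2 + x² (l(x) = x² + 2 = 2 + x²)
R(K, Z) = 6*K (R(K, Z) = (2 + (-2)²)*K = (2 + 4)*K = 6*K)
R(r(f, 26), 276) - 1*2029312 = 6*(7*26) - 1*2029312 = 6*182 - 2029312 = 1092 - 2029312 = -2028220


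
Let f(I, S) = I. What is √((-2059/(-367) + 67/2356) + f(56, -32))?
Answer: 41*√6853447915/432326 ≈ 7.8510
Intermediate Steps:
√((-2059/(-367) + 67/2356) + f(56, -32)) = √((-2059/(-367) + 67/2356) + 56) = √((-2059*(-1/367) + 67*(1/2356)) + 56) = √((2059/367 + 67/2356) + 56) = √(4875593/864652 + 56) = √(53296105/864652) = 41*√6853447915/432326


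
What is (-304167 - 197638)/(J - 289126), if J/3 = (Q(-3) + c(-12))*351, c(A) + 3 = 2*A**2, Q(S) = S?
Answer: -100361/1564 ≈ -64.169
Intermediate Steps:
c(A) = -3 + 2*A**2
J = 296946 (J = 3*((-3 + (-3 + 2*(-12)**2))*351) = 3*((-3 + (-3 + 2*144))*351) = 3*((-3 + (-3 + 288))*351) = 3*((-3 + 285)*351) = 3*(282*351) = 3*98982 = 296946)
(-304167 - 197638)/(J - 289126) = (-304167 - 197638)/(296946 - 289126) = -501805/7820 = -501805*1/7820 = -100361/1564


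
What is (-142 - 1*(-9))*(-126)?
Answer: 16758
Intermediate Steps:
(-142 - 1*(-9))*(-126) = (-142 + 9)*(-126) = -133*(-126) = 16758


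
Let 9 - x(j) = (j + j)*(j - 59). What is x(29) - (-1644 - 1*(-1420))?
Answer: 1973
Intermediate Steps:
x(j) = 9 - 2*j*(-59 + j) (x(j) = 9 - (j + j)*(j - 59) = 9 - 2*j*(-59 + j))
x(29) - (-1644 - 1*(-1420)) = (9 - 2*29**2 + 118*29) - (-1644 - 1*(-1420)) = (9 - 2*841 + 3422) - (-1644 + 1420) = (9 - 1682 + 3422) - 1*(-224) = 1749 + 224 = 1973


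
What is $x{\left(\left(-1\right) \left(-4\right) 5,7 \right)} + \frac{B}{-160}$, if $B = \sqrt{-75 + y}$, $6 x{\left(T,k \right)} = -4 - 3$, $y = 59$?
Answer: $- \frac{7}{6} - \frac{i}{40} \approx -1.1667 - 0.025 i$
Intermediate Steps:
$x{\left(T,k \right)} = - \frac{7}{6}$ ($x{\left(T,k \right)} = \frac{-4 - 3}{6} = \frac{1}{6} \left(-7\right) = - \frac{7}{6}$)
$B = 4 i$ ($B = \sqrt{-75 + 59} = \sqrt{-16} = 4 i \approx 4.0 i$)
$x{\left(\left(-1\right) \left(-4\right) 5,7 \right)} + \frac{B}{-160} = - \frac{7}{6} + \frac{4 i}{-160} = - \frac{7}{6} + 4 i \left(- \frac{1}{160}\right) = - \frac{7}{6} - \frac{i}{40}$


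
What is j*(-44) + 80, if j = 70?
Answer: -3000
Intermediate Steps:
j*(-44) + 80 = 70*(-44) + 80 = -3080 + 80 = -3000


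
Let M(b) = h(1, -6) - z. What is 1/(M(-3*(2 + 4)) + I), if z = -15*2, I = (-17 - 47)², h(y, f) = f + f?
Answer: 1/4114 ≈ 0.00024307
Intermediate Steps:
h(y, f) = 2*f
I = 4096 (I = (-64)² = 4096)
z = -30
M(b) = 18 (M(b) = 2*(-6) - 1*(-30) = -12 + 30 = 18)
1/(M(-3*(2 + 4)) + I) = 1/(18 + 4096) = 1/4114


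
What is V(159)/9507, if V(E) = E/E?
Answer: 1/9507 ≈ 0.00010519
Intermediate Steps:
V(E) = 1
V(159)/9507 = 1/9507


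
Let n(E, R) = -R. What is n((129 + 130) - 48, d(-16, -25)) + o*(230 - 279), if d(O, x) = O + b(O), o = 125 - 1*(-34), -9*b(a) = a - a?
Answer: -7775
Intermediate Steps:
b(a) = 0 (b(a) = -(a - a)/9 = -⅑*0 = 0)
o = 159 (o = 125 + 34 = 159)
d(O, x) = O (d(O, x) = O + 0 = O)
n((129 + 130) - 48, d(-16, -25)) + o*(230 - 279) = -1*(-16) + 159*(230 - 279) = 16 + 159*(-49) = 16 - 7791 = -7775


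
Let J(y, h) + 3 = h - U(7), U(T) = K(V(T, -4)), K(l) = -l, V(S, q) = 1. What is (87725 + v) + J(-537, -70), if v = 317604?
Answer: 405257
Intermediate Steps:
U(T) = -1 (U(T) = -1*1 = -1)
J(y, h) = -2 + h (J(y, h) = -3 + (h - 1*(-1)) = -3 + (h + 1) = -3 + (1 + h) = -2 + h)
(87725 + v) + J(-537, -70) = (87725 + 317604) + (-2 - 70) = 405329 - 72 = 405257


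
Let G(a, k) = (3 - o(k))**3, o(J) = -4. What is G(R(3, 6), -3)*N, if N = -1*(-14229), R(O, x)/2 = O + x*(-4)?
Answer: 4880547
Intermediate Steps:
R(O, x) = -8*x + 2*O (R(O, x) = 2*(O + x*(-4)) = 2*(O - 4*x) = -8*x + 2*O)
G(a, k) = 343 (G(a, k) = (3 - 1*(-4))**3 = (3 + 4)**3 = 7**3 = 343)
N = 14229
G(R(3, 6), -3)*N = 343*14229 = 4880547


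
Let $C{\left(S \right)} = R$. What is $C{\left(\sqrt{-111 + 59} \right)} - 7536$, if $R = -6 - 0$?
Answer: $-7542$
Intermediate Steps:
$R = -6$ ($R = -6 + 0 = -6$)
$C{\left(S \right)} = -6$
$C{\left(\sqrt{-111 + 59} \right)} - 7536 = -6 - 7536 = -7542$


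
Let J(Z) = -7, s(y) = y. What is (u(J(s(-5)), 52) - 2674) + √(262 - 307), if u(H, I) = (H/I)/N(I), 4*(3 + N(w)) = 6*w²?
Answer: -80508793/30108 + 3*I*√5 ≈ -2674.0 + 6.7082*I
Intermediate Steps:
N(w) = -3 + 3*w²/2 (N(w) = -3 + (6*w²)/4 = -3 + 3*w²/2)
u(H, I) = H/(I*(-3 + 3*I²/2)) (u(H, I) = (H/I)/(-3 + 3*I²/2) = H/(I*(-3 + 3*I²/2)))
(u(J(s(-5)), 52) - 2674) + √(262 - 307) = ((⅔)*(-7)/(52*(-2 + 52²)) - 2674) + √(262 - 307) = ((⅔)*(-7)*(1/52)/(-2 + 2704) - 2674) + √(-45) = ((⅔)*(-7)*(1/52)/2702 - 2674) + 3*I*√5 = ((⅔)*(-7)*(1/52)*(1/2702) - 2674) + 3*I*√5 = (-1/30108 - 2674) + 3*I*√5 = -80508793/30108 + 3*I*√5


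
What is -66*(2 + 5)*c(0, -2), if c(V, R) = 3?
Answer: -1386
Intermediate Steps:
-66*(2 + 5)*c(0, -2) = -66*(2 + 5)*3 = -462*3 = -66*21 = -1386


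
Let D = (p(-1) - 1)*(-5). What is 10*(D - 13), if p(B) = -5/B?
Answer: -330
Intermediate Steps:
D = -20 (D = (-5/(-1) - 1)*(-5) = (-5*(-1) - 1)*(-5) = (5 - 1)*(-5) = 4*(-5) = -20)
10*(D - 13) = 10*(-20 - 13) = 10*(-33) = -330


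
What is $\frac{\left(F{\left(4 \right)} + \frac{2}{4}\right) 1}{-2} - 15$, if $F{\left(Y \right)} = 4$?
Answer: $- \frac{69}{4} \approx -17.25$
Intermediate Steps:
$\frac{\left(F{\left(4 \right)} + \frac{2}{4}\right) 1}{-2} - 15 = \frac{\left(4 + \frac{2}{4}\right) 1}{-2} - 15 = - \frac{\left(4 + 2 \cdot \frac{1}{4}\right) 1}{2} - 15 = - \frac{\left(4 + \frac{1}{2}\right) 1}{2} - 15 = - \frac{\frac{9}{2} \cdot 1}{2} - 15 = \left(- \frac{1}{2}\right) \frac{9}{2} - 15 = - \frac{9}{4} - 15 = - \frac{69}{4}$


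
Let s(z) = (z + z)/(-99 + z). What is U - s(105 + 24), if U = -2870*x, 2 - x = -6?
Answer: -114843/5 ≈ -22969.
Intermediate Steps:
x = 8 (x = 2 - 1*(-6) = 2 + 6 = 8)
s(z) = 2*z/(-99 + z) (s(z) = (2*z)/(-99 + z) = 2*z/(-99 + z))
U = -22960 (U = -2870*8 = -22960)
U - s(105 + 24) = -22960 - 2*(105 + 24)/(-99 + (105 + 24)) = -22960 - 2*129/(-99 + 129) = -22960 - 2*129/30 = -22960 - 1*43/5 = -22960 - 43/5 = -114843/5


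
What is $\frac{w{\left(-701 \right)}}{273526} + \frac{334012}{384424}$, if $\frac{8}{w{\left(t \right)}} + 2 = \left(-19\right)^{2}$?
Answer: $\frac{4099823747675}{4718604411202} \approx 0.86886$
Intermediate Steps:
$w{\left(t \right)} = \frac{8}{359}$ ($w{\left(t \right)} = \frac{8}{-2 + \left(-19\right)^{2}} = \frac{8}{-2 + 361} = \frac{8}{359}$)
$\frac{w{\left(-701 \right)}}{273526} + \frac{334012}{384424} = \frac{8}{359 \cdot 273526} + \frac{334012}{384424} = \frac{8}{359} \cdot \frac{1}{273526} + 334012 \cdot \frac{1}{384424} = \frac{4}{49097917} + \frac{83503}{96106} = \frac{4099823747675}{4718604411202}$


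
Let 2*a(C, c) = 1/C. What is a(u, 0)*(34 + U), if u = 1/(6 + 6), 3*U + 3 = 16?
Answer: 230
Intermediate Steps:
U = 13/3 (U = -1 + (⅓)*16 = -1 + 16/3 = 13/3 ≈ 4.3333)
u = 1/12 ≈ 0.083333
a(C, c) = 1/(2*C)
a(u, 0)*(34 + U) = (1/(2*(1/12)))*(34 + 13/3) = ((½)*12)*(115/3) = 6*(115/3) = 230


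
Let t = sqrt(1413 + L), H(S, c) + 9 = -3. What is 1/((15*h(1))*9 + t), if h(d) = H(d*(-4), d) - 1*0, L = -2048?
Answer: -324/525007 - I*sqrt(635)/2625035 ≈ -0.00061713 - 9.5996e-6*I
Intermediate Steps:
H(S, c) = -12 (H(S, c) = -9 - 3 = -12)
h(d) = -12 (h(d) = -12 - 1*0 = -12 + 0 = -12)
t = I*sqrt(635) (t = sqrt(1413 - 2048) = sqrt(-635) = I*sqrt(635) ≈ 25.199*I)
1/((15*h(1))*9 + t) = 1/((15*(-12))*9 + I*sqrt(635)) = 1/(-180*9 + I*sqrt(635)) = 1/(-1620 + I*sqrt(635))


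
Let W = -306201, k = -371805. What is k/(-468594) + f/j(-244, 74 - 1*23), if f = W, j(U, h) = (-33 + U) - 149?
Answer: 570009287/792147 ≈ 719.58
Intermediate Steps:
j(U, h) = -182 + U
f = -306201
k/(-468594) + f/j(-244, 74 - 1*23) = -371805/(-468594) - 306201/(-182 - 244) = -371805*(-1/468594) - 306201/(-426) = 17705/22314 - 306201*(-1/426) = 17705/22314 + 102067/142 = 570009287/792147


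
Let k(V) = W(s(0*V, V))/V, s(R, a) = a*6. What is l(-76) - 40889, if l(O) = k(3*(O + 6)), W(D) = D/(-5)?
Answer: -204451/5 ≈ -40890.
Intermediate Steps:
s(R, a) = 6*a
W(D) = -D/5 (W(D) = D*(-⅕) = -D/5)
k(V) = -6/5 (k(V) = (-6*V/5)/V = -6/5)
l(O) = -6/5
l(-76) - 40889 = -6/5 - 40889 = -204451/5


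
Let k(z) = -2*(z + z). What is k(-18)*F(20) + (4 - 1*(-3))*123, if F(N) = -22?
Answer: -723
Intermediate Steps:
k(z) = -4*z
k(-18)*F(20) + (4 - 1*(-3))*123 = -4*(-18)*(-22) + (4 - 1*(-3))*123 = 72*(-22) + (4 + 3)*123 = -1584 + 7*123 = -1584 + 861 = -723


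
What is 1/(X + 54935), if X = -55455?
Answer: -1/520 ≈ -0.0019231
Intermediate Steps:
1/(X + 54935) = 1/(-55455 + 54935) = 1/(-520) = -1/520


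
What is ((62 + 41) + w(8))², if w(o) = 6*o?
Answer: 22801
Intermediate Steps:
((62 + 41) + w(8))² = ((62 + 41) + 6*8)² = (103 + 48)² = 151² = 22801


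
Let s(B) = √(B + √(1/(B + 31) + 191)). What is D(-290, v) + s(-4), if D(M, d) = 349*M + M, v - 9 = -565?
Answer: -101500 + √(-36 + √15474)/3 ≈ -1.0150e+5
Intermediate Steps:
v = -556 (v = 9 - 565 = -556)
D(M, d) = 350*M
s(B) = √(B + √(191 + 1/(31 + B))) (s(B) = √(B + √(1/(31 + B) + 191)) = √(B + √(191 + 1/(31 + B))))
D(-290, v) + s(-4) = 350*(-290) + √(-4 + √((5922 + 191*(-4))/(31 - 4))) = -101500 + √(-4 + √((5922 - 764)/27)) = -101500 + √(-4 + √((1/27)*5158)) = -101500 + √(-4 + √(5158/27)) = -101500 + √(-4 + √15474/9)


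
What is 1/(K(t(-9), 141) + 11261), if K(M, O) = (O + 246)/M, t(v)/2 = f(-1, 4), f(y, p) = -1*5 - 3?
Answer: 16/179789 ≈ 8.8993e-5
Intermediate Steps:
f(y, p) = -8 (f(y, p) = -5 - 3 = -8)
t(v) = -16 (t(v) = 2*(-8) = -16)
K(M, O) = (246 + O)/M
1/(K(t(-9), 141) + 11261) = 1/((246 + 141)/(-16) + 11261) = 1/(-1/16*387 + 11261) = 1/(-387/16 + 11261) = 1/(179789/16) = 16/179789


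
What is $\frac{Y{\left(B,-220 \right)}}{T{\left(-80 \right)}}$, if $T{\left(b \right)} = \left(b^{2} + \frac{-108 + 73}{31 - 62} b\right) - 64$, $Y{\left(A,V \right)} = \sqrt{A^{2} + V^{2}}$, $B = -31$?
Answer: $\frac{31 \sqrt{49361}}{193616} \approx 0.035572$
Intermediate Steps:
$T{\left(b \right)} = -64 + b^{2} + \frac{35 b}{31}$ ($T{\left(b \right)} = \left(b^{2} + - \frac{35}{-31} b\right) - 64 = \left(b^{2} + \left(-35\right) \left(- \frac{1}{31}\right) b\right) - 64 = \left(b^{2} + \frac{35 b}{31}\right) - 64 = -64 + b^{2} + \frac{35 b}{31}$)
$\frac{Y{\left(B,-220 \right)}}{T{\left(-80 \right)}} = \frac{\sqrt{\left(-31\right)^{2} + \left(-220\right)^{2}}}{-64 + \left(-80\right)^{2} + \frac{35}{31} \left(-80\right)} = \frac{\sqrt{961 + 48400}}{-64 + 6400 - \frac{2800}{31}} = \frac{\sqrt{49361}}{\frac{193616}{31}} = \sqrt{49361} \cdot \frac{31}{193616} = \frac{31 \sqrt{49361}}{193616}$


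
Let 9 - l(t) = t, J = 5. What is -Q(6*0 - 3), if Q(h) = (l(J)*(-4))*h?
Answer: -48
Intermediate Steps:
l(t) = 9 - t
Q(h) = -16*h (Q(h) = ((9 - 1*5)*(-4))*h = ((9 - 5)*(-4))*h = (4*(-4))*h = -16*h)
-Q(6*0 - 3) = -(-16)*(6*0 - 3) = -(-16)*(0 - 3) = -(-16)*(-3) = -1*48 = -48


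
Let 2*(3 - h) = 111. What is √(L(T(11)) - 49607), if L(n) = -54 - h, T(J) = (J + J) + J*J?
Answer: I*√198434/2 ≈ 222.73*I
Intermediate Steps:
h = -105/2 (h = 3 - ½*111 = 3 - 111/2 = -105/2 ≈ -52.500)
T(J) = J² + 2*J (T(J) = 2*J + J² = J² + 2*J)
L(n) = -3/2 (L(n) = -54 - 1*(-105/2) = -54 + 105/2 = -3/2)
√(L(T(11)) - 49607) = √(-3/2 - 49607) = √(-99217/2) = I*√198434/2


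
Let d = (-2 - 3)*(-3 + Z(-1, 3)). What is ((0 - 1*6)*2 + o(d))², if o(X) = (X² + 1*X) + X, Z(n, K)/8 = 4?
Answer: 429442729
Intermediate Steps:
Z(n, K) = 32 (Z(n, K) = 8*4 = 32)
d = -145 (d = (-2 - 3)*(-3 + 32) = -5*29 = -145)
o(X) = X² + 2*X (o(X) = (X² + X) + X = (X + X²) + X = X² + 2*X)
((0 - 1*6)*2 + o(d))² = ((0 - 1*6)*2 - 145*(2 - 145))² = ((0 - 6)*2 - 145*(-143))² = (-6*2 + 20735)² = (-12 + 20735)² = 20723² = 429442729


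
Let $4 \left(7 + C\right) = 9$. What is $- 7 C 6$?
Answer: $\frac{399}{2} \approx 199.5$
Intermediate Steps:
$C = - \frac{19}{4}$ ($C = -7 + \frac{1}{4} \cdot 9 = -7 + \frac{9}{4} = - \frac{19}{4} \approx -4.75$)
$- 7 C 6 = \left(-7\right) \left(- \frac{19}{4}\right) 6 = \frac{133}{4} \cdot 6 = \frac{399}{2}$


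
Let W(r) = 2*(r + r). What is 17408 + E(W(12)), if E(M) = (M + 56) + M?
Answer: 17560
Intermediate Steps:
W(r) = 4*r (W(r) = 2*(2*r) = 4*r)
E(M) = 56 + 2*M (E(M) = (56 + M) + M = 56 + 2*M)
17408 + E(W(12)) = 17408 + (56 + 2*(4*12)) = 17408 + (56 + 2*48) = 17408 + (56 + 96) = 17408 + 152 = 17560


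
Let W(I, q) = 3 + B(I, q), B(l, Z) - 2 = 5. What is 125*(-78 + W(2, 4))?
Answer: -8500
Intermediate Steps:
B(l, Z) = 7 (B(l, Z) = 2 + 5 = 7)
W(I, q) = 10 (W(I, q) = 3 + 7 = 10)
125*(-78 + W(2, 4)) = 125*(-78 + 10) = 125*(-68) = -8500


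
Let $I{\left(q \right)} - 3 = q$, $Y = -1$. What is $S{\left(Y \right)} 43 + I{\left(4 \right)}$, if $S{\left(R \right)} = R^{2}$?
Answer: $50$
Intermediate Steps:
$I{\left(q \right)} = 3 + q$
$S{\left(Y \right)} 43 + I{\left(4 \right)} = \left(-1\right)^{2} \cdot 43 + \left(3 + 4\right) = 1 \cdot 43 + 7 = 43 + 7 = 50$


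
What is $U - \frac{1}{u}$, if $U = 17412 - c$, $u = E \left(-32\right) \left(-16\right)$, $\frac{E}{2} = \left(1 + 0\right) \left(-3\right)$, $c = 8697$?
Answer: $\frac{26772481}{3072} \approx 8715.0$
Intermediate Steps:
$E = -6$ ($E = 2 \left(1 + 0\right) \left(-3\right) = 2 \cdot 1 \left(-3\right) = 2 \left(-3\right) = -6$)
$u = -3072$ ($u = \left(-6\right) \left(-32\right) \left(-16\right) = 192 \left(-16\right) = -3072$)
$U = 8715$ ($U = 17412 - 8697 = 8715$)
$U - \frac{1}{u} = 8715 - \frac{1}{-3072} = 8715 - - \frac{1}{3072} = 8715 + \frac{1}{3072} = \frac{26772481}{3072}$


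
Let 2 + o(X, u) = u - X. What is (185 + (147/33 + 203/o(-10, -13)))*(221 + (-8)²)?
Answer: 466659/11 ≈ 42424.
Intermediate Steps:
o(X, u) = -2 + u - X (o(X, u) = -2 + (u - X) = -2 + u - X)
(185 + (147/33 + 203/o(-10, -13)))*(221 + (-8)²) = (185 + (147/33 + 203/(-2 - 13 - 1*(-10))))*(221 + (-8)²) = (185 + (147*(1/33) + 203/(-2 - 13 + 10)))*(221 + 64) = (185 + (49/11 + 203/(-5)))*285 = (185 + (49/11 + 203*(-⅕)))*285 = (185 + (49/11 - 203/5))*285 = (185 - 1988/55)*285 = (8187/55)*285 = 466659/11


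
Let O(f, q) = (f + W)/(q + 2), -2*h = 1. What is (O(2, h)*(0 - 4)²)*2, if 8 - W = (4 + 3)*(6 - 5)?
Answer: 64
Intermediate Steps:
h = -½ (h = -½*1 = -½ ≈ -0.50000)
W = 1 (W = 8 - (4 + 3)*(6 - 5) = 8 - 7 = 1)
O(f, q) = (1 + f)/(2 + q) (O(f, q) = (f + 1)/(q + 2) = (1 + f)/(2 + q))
(O(2, h)*(0 - 4)²)*2 = (((1 + 2)/(2 - ½))*(0 - 4)²)*2 = ((3/(3/2))*(-4)²)*2 = (((⅔)*3)*16)*2 = (2*16)*2 = 32*2 = 64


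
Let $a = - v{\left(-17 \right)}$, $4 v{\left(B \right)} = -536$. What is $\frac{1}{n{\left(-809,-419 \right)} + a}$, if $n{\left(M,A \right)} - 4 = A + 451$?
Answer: $\frac{1}{170} \approx 0.0058824$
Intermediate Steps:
$v{\left(B \right)} = -134$ ($v{\left(B \right)} = \frac{1}{4} \left(-536\right) = -134$)
$n{\left(M,A \right)} = 455 + A$ ($n{\left(M,A \right)} = 4 + \left(A + 451\right) = 4 + \left(451 + A\right) = 455 + A$)
$a = 134$ ($a = \left(-1\right) \left(-134\right) = 134$)
$\frac{1}{n{\left(-809,-419 \right)} + a} = \frac{1}{\left(455 - 419\right) + 134} = \frac{1}{36 + 134} = \frac{1}{170}$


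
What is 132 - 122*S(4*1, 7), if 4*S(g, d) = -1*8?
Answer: 376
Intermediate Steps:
S(g, d) = -2 (S(g, d) = (-1*8)/4 = (¼)*(-8) = -2)
132 - 122*S(4*1, 7) = 132 - 122*(-2) = 132 + 244 = 376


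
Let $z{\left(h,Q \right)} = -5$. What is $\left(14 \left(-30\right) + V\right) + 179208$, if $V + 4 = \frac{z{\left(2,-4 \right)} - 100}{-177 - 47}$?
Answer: $\frac{5721103}{32} \approx 1.7878 \cdot 10^{5}$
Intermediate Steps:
$V = - \frac{113}{32}$ ($V = -4 + \frac{-5 - 100}{-177 - 47} = -4 - \frac{105}{-224} = -4 - - \frac{15}{32} = -4 + \frac{15}{32} = - \frac{113}{32} \approx -3.5313$)
$\left(14 \left(-30\right) + V\right) + 179208 = \left(14 \left(-30\right) - \frac{113}{32}\right) + 179208 = \left(-420 - \frac{113}{32}\right) + 179208 = - \frac{13553}{32} + 179208 = \frac{5721103}{32}$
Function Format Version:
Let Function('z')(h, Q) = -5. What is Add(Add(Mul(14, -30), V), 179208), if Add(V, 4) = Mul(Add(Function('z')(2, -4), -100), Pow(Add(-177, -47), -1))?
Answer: Rational(5721103, 32) ≈ 1.7878e+5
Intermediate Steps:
V = Rational(-113, 32) (V = Add(-4, Mul(Add(-5, -100), Pow(Add(-177, -47), -1))) = Add(-4, Mul(-105, Pow(-224, -1))) = Add(-4, Mul(-105, Rational(-1, 224))) = Add(-4, Rational(15, 32)) = Rational(-113, 32) ≈ -3.5313)
Add(Add(Mul(14, -30), V), 179208) = Add(Add(Mul(14, -30), Rational(-113, 32)), 179208) = Add(Add(-420, Rational(-113, 32)), 179208) = Add(Rational(-13553, 32), 179208) = Rational(5721103, 32)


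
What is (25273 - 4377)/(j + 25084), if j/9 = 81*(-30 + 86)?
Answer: 5224/16477 ≈ 0.31705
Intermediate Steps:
j = 40824 (j = 9*(81*(-30 + 86)) = 9*(81*56) = 9*4536 = 40824)
(25273 - 4377)/(j + 25084) = (25273 - 4377)/(40824 + 25084) = 20896/65908 = 20896*(1/65908) = 5224/16477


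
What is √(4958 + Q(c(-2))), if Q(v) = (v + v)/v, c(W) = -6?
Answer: 4*√310 ≈ 70.427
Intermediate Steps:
Q(v) = 2 (Q(v) = (2*v)/v = 2)
√(4958 + Q(c(-2))) = √(4958 + 2) = √4960 = 4*√310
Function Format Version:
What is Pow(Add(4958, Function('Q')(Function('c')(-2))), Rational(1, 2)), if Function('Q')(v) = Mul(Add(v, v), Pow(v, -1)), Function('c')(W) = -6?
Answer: Mul(4, Pow(310, Rational(1, 2))) ≈ 70.427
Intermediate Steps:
Function('Q')(v) = 2 (Function('Q')(v) = Mul(Mul(2, v), Pow(v, -1)) = 2)
Pow(Add(4958, Function('Q')(Function('c')(-2))), Rational(1, 2)) = Pow(Add(4958, 2), Rational(1, 2)) = Pow(4960, Rational(1, 2)) = Mul(4, Pow(310, Rational(1, 2)))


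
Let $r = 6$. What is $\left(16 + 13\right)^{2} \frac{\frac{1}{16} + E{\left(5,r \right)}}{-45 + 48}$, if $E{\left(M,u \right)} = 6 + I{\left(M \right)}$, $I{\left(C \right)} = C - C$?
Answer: $\frac{81577}{48} \approx 1699.5$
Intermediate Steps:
$I{\left(C \right)} = 0$
$E{\left(M,u \right)} = 6$ ($E{\left(M,u \right)} = 6 + 0 = 6$)
$\left(16 + 13\right)^{2} \frac{\frac{1}{16} + E{\left(5,r \right)}}{-45 + 48} = \left(16 + 13\right)^{2} \frac{\frac{1}{16} + 6}{-45 + 48} = 29^{2} \frac{\frac{1}{16} + 6}{3} = 841 \cdot \frac{97}{16} \cdot \frac{1}{3} = 841 \cdot \frac{97}{48} = \frac{81577}{48}$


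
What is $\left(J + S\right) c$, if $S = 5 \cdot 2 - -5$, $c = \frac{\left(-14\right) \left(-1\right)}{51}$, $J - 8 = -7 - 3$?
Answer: $\frac{182}{51} \approx 3.5686$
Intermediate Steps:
$J = -2$ ($J = 8 - 10 = -2$)
$c = \frac{14}{51}$ ($c = 14 \cdot \frac{1}{51} = \frac{14}{51} \approx 0.27451$)
$S = 15$ ($S = 10 + 5 = 15$)
$\left(J + S\right) c = \left(-2 + 15\right) \frac{14}{51} = 13 \cdot \frac{14}{51} = \frac{182}{51}$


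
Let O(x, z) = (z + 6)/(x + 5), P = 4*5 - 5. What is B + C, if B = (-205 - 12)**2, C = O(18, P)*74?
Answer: 1084601/23 ≈ 47157.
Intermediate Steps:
P = 15 (P = 20 - 5 = 15)
O(x, z) = (6 + z)/(5 + x)
C = 1554/23 (C = ((6 + 15)/(5 + 18))*74 = (21/23)*74 = 1554/23 ≈ 67.565)
B = 47089 (B = (-217)**2 = 47089)
B + C = 47089 + 1554/23 = 1084601/23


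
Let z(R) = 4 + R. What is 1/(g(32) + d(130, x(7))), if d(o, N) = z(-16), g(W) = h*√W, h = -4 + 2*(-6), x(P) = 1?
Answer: 3/2012 - 4*√2/503 ≈ -0.0097552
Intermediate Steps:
h = -16 (h = -4 - 12 = -16)
g(W) = -16*√W
d(o, N) = -12 (d(o, N) = 4 - 16 = -12)
1/(g(32) + d(130, x(7))) = 1/(-64*√2 - 12) = 1/(-12 - 64*√2)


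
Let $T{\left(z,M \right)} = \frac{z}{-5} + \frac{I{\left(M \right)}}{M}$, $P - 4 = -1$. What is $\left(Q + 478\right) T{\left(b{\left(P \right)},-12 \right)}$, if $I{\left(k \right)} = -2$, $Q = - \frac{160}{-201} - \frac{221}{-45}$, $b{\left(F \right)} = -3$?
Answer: $\frac{33542671}{90450} \approx 370.84$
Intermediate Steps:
$P = 3$ ($P = 4 - 1 = 3$)
$Q = \frac{17207}{3015}$ ($Q = \left(-160\right) \left(- \frac{1}{201}\right) - - \frac{221}{45} = \frac{160}{201} + \frac{221}{45} = \frac{17207}{3015} \approx 5.7071$)
$T{\left(z,M \right)} = - \frac{2}{M} - \frac{z}{5}$ ($T{\left(z,M \right)} = \frac{z}{-5} - \frac{2}{M} = z \left(- \frac{1}{5}\right) - \frac{2}{M} = - \frac{z}{5} - \frac{2}{M} = - \frac{2}{M} - \frac{z}{5}$)
$\left(Q + 478\right) T{\left(b{\left(P \right)},-12 \right)} = \left(\frac{17207}{3015} + 478\right) \left(- \frac{2}{-12} - - \frac{3}{5}\right) = \frac{1458377 \left(\left(-2\right) \left(- \frac{1}{12}\right) + \frac{3}{5}\right)}{3015} = \frac{1458377 \left(\frac{1}{6} + \frac{3}{5}\right)}{3015} = \frac{1458377}{3015} \cdot \frac{23}{30} = \frac{33542671}{90450}$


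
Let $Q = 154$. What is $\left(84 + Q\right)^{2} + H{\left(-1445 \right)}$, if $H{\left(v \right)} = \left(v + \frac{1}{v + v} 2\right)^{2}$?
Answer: $\frac{4478126664776}{2088025} \approx 2.1447 \cdot 10^{6}$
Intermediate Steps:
$H{\left(v \right)} = \left(v + \frac{1}{v}\right)^{2}$ ($H{\left(v \right)} = \left(v + \frac{1}{2 v} 2\right)^{2} = \left(v + \frac{1}{v}\right)^{2}$)
$\left(84 + Q\right)^{2} + H{\left(-1445 \right)} = \left(84 + 154\right)^{2} + \frac{\left(1 + \left(-1445\right)^{2}\right)^{2}}{2088025} = 238^{2} + \frac{\left(1 + 2088025\right)^{2}}{2088025} = 56644 + \frac{2088026^{2}}{2088025} = 56644 + \frac{1}{2088025} \cdot 4359852576676 = 56644 + \frac{4359852576676}{2088025} = \frac{4478126664776}{2088025}$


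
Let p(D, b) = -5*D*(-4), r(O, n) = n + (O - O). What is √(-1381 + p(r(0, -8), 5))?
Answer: I*√1541 ≈ 39.256*I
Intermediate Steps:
r(O, n) = n (r(O, n) = n + 0 = n)
p(D, b) = 20*D
√(-1381 + p(r(0, -8), 5)) = √(-1381 + 20*(-8)) = √(-1381 - 160) = √(-1541) = I*√1541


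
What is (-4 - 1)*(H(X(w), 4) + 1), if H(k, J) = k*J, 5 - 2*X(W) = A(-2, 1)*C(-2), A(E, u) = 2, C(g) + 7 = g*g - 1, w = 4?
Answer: -135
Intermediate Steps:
C(g) = -8 + g² (C(g) = -7 + (g*g - 1) = -7 + (g² - 1) = -7 + (-1 + g²) = -8 + g²)
X(W) = 13/2 (X(W) = 5/2 - (-8 + (-2)²) = 5/2 - (-8 + 4) = 5/2 - (-4) = 5/2 - ½*(-8) = 5/2 + 4 = 13/2)
H(k, J) = J*k
(-4 - 1)*(H(X(w), 4) + 1) = (-4 - 1)*(4*(13/2) + 1) = -5*(26 + 1) = -5*27 = -135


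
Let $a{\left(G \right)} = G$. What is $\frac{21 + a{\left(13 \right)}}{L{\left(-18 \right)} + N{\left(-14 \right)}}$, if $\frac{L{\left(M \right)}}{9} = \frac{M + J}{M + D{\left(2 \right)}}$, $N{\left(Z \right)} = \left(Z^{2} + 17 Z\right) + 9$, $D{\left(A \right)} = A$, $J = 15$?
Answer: $- \frac{544}{501} \approx -1.0858$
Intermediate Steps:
$N{\left(Z \right)} = 9 + Z^{2} + 17 Z$
$L{\left(M \right)} = \frac{9 \left(15 + M\right)}{2 + M}$ ($L{\left(M \right)} = 9 \frac{M + 15}{M + 2} = 9 \frac{15 + M}{2 + M} = \frac{9 \left(15 + M\right)}{2 + M}$)
$\frac{21 + a{\left(13 \right)}}{L{\left(-18 \right)} + N{\left(-14 \right)}} = \frac{21 + 13}{\frac{9 \left(15 - 18\right)}{2 - 18} + \left(9 + \left(-14\right)^{2} + 17 \left(-14\right)\right)} = \frac{34}{9 \frac{1}{-16} \left(-3\right) + \left(9 + 196 - 238\right)} = \frac{34}{9 \left(- \frac{1}{16}\right) \left(-3\right) - 33} = \frac{34}{\frac{27}{16} - 33} = \frac{34}{- \frac{501}{16}} = 34 \left(- \frac{16}{501}\right) = - \frac{544}{501}$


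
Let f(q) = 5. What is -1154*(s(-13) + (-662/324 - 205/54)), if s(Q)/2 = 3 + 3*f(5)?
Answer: -2819222/81 ≈ -34805.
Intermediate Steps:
s(Q) = 36 (s(Q) = 2*(3 + 3*5) = 2*(3 + 15) = 2*18 = 36)
-1154*(s(-13) + (-662/324 - 205/54)) = -1154*(36 + (-662/324 - 205/54)) = -1154*(36 + (-662*1/324 - 205*1/54)) = -1154*(36 + (-331/162 - 205/54)) = -1154*(36 - 473/81) = -1154*2443/81 = -2819222/81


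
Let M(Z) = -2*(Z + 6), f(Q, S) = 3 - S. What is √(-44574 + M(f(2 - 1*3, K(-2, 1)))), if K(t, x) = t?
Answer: 2*I*√11149 ≈ 211.18*I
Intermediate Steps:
M(Z) = -12 - 2*Z (M(Z) = -2*(6 + Z) = -12 - 2*Z)
√(-44574 + M(f(2 - 1*3, K(-2, 1)))) = √(-44574 + (-12 - 2*(3 - 1*(-2)))) = √(-44574 + (-12 - 2*(3 + 2))) = √(-44574 + (-12 - 2*5)) = √(-44574 + (-12 - 10)) = √(-44574 - 22) = √(-44596) = 2*I*√11149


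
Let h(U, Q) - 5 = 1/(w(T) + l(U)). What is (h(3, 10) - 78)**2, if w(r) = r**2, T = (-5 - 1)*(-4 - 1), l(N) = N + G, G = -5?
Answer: 4297195809/806404 ≈ 5328.8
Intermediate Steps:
l(N) = -5 + N (l(N) = N - 5 = -5 + N)
T = 30 (T = -6*(-5) = 30)
h(U, Q) = 5 + 1/(895 + U) (h(U, Q) = 5 + 1/(30**2 + (-5 + U)) = 5 + 1/(900 + (-5 + U)) = 5 + 1/(895 + U))
(h(3, 10) - 78)**2 = ((4476 + 5*3)/(895 + 3) - 78)**2 = ((4476 + 15)/898 - 78)**2 = ((1/898)*4491 - 78)**2 = (4491/898 - 78)**2 = (-65553/898)**2 = 4297195809/806404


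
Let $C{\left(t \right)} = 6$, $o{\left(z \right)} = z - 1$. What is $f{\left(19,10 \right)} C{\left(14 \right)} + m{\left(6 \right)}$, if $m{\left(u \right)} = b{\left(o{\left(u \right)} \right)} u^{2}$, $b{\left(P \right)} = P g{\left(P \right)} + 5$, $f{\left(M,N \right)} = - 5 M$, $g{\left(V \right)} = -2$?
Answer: $-750$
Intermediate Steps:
$o{\left(z \right)} = -1 + z$
$b{\left(P \right)} = 5 - 2 P$ ($b{\left(P \right)} = P \left(-2\right) + 5 = - 2 P + 5 = 5 - 2 P$)
$m{\left(u \right)} = u^{2} \left(7 - 2 u\right)$ ($m{\left(u \right)} = \left(5 - 2 \left(-1 + u\right)\right) u^{2} = \left(5 - \left(-2 + 2 u\right)\right) u^{2} = \left(7 - 2 u\right) u^{2} = u^{2} \left(7 - 2 u\right)$)
$f{\left(19,10 \right)} C{\left(14 \right)} + m{\left(6 \right)} = \left(-5\right) 19 \cdot 6 + 6^{2} \left(7 - 12\right) = \left(-95\right) 6 + 36 \left(7 - 12\right) = -570 + 36 \left(-5\right) = -570 - 180 = -750$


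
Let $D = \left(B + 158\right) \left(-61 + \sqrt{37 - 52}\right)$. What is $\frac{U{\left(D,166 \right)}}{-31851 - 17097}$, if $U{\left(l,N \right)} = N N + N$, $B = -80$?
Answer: $- \frac{13861}{24474} \approx -0.56636$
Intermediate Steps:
$D = -4758 + 78 i \sqrt{15}$ ($D = \left(-80 + 158\right) \left(-61 + \sqrt{37 - 52}\right) = 78 \left(-61 + \sqrt{-15}\right) = 78 \left(-61 + i \sqrt{15}\right) = -4758 + 78 i \sqrt{15} \approx -4758.0 + 302.09 i$)
$U{\left(l,N \right)} = N + N^{2}$ ($U{\left(l,N \right)} = N^{2} + N = N + N^{2}$)
$\frac{U{\left(D,166 \right)}}{-31851 - 17097} = \frac{166 \left(1 + 166\right)}{-31851 - 17097} = \frac{166 \cdot 167}{-48948} = 27722 \left(- \frac{1}{48948}\right) = - \frac{13861}{24474}$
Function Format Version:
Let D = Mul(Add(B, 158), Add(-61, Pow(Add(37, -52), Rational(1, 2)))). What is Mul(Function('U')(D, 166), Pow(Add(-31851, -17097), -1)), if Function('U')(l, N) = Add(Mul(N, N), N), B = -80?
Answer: Rational(-13861, 24474) ≈ -0.56636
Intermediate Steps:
D = Add(-4758, Mul(78, I, Pow(15, Rational(1, 2)))) (D = Mul(Add(-80, 158), Add(-61, Pow(Add(37, -52), Rational(1, 2)))) = Mul(78, Add(-61, Pow(-15, Rational(1, 2)))) = Mul(78, Add(-61, Mul(I, Pow(15, Rational(1, 2))))) = Add(-4758, Mul(78, I, Pow(15, Rational(1, 2)))) ≈ Add(-4758.0, Mul(302.09, I)))
Function('U')(l, N) = Add(N, Pow(N, 2)) (Function('U')(l, N) = Add(Pow(N, 2), N) = Add(N, Pow(N, 2)))
Mul(Function('U')(D, 166), Pow(Add(-31851, -17097), -1)) = Mul(Mul(166, Add(1, 166)), Pow(Add(-31851, -17097), -1)) = Mul(Mul(166, 167), Pow(-48948, -1)) = Mul(27722, Rational(-1, 48948)) = Rational(-13861, 24474)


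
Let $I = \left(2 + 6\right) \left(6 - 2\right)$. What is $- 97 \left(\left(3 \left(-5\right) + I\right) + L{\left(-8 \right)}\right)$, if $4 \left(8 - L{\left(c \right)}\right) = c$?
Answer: $-2619$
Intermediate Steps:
$L{\left(c \right)} = 8 - \frac{c}{4}$
$I = 32$ ($I = 8 \cdot 4 = 32$)
$- 97 \left(\left(3 \left(-5\right) + I\right) + L{\left(-8 \right)}\right) = - 97 \left(\left(3 \left(-5\right) + 32\right) + \left(8 - -2\right)\right) = - 97 \left(\left(-15 + 32\right) + \left(8 + 2\right)\right) = - 97 \left(17 + 10\right) = \left(-97\right) 27 = -2619$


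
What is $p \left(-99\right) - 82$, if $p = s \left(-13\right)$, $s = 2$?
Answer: $2492$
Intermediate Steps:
$p = -26$ ($p = 2 \left(-13\right) = -26$)
$p \left(-99\right) - 82 = \left(-26\right) \left(-99\right) - 82 = 2574 - 82 = 2492$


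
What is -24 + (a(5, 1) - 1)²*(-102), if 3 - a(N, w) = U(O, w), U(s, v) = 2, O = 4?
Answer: -24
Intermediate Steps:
a(N, w) = 1 (a(N, w) = 3 - 1*2 = 3 - 2 = 1)
-24 + (a(5, 1) - 1)²*(-102) = -24 + (1 - 1)²*(-102) = -24 + 0²*(-102) = -24 + 0*(-102) = -24 + 0 = -24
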